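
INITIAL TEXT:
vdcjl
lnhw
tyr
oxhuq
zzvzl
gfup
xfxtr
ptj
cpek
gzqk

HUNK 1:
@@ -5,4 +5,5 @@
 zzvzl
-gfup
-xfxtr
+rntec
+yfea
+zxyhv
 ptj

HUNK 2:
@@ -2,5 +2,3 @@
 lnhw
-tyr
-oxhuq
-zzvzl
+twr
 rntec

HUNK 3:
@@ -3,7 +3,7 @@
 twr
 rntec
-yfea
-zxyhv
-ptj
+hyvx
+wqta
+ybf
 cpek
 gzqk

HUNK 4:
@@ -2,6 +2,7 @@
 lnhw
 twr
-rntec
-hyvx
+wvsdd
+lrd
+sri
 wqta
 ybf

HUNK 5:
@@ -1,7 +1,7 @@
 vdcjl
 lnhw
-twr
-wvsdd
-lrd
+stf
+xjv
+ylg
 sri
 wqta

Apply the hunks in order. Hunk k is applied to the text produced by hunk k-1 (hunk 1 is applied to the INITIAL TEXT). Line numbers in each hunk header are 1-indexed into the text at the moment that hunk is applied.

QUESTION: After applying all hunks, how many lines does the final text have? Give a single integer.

Hunk 1: at line 5 remove [gfup,xfxtr] add [rntec,yfea,zxyhv] -> 11 lines: vdcjl lnhw tyr oxhuq zzvzl rntec yfea zxyhv ptj cpek gzqk
Hunk 2: at line 2 remove [tyr,oxhuq,zzvzl] add [twr] -> 9 lines: vdcjl lnhw twr rntec yfea zxyhv ptj cpek gzqk
Hunk 3: at line 3 remove [yfea,zxyhv,ptj] add [hyvx,wqta,ybf] -> 9 lines: vdcjl lnhw twr rntec hyvx wqta ybf cpek gzqk
Hunk 4: at line 2 remove [rntec,hyvx] add [wvsdd,lrd,sri] -> 10 lines: vdcjl lnhw twr wvsdd lrd sri wqta ybf cpek gzqk
Hunk 5: at line 1 remove [twr,wvsdd,lrd] add [stf,xjv,ylg] -> 10 lines: vdcjl lnhw stf xjv ylg sri wqta ybf cpek gzqk
Final line count: 10

Answer: 10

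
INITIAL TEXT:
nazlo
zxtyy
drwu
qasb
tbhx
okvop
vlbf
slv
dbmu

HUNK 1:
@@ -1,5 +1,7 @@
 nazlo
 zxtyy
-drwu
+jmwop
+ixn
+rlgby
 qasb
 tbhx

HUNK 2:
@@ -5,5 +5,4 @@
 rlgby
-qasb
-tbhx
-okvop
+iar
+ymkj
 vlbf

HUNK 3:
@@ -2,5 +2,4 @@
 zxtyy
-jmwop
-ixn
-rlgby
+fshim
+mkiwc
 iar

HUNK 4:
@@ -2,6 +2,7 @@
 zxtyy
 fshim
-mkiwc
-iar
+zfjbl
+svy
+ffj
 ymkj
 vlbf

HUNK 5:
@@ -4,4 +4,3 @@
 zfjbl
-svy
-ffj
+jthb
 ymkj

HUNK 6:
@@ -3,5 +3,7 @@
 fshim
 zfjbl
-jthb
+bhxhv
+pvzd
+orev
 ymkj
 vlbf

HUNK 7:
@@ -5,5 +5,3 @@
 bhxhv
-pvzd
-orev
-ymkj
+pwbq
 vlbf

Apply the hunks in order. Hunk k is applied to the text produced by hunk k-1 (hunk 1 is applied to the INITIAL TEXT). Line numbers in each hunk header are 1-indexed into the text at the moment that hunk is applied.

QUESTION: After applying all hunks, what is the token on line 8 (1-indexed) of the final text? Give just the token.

Answer: slv

Derivation:
Hunk 1: at line 1 remove [drwu] add [jmwop,ixn,rlgby] -> 11 lines: nazlo zxtyy jmwop ixn rlgby qasb tbhx okvop vlbf slv dbmu
Hunk 2: at line 5 remove [qasb,tbhx,okvop] add [iar,ymkj] -> 10 lines: nazlo zxtyy jmwop ixn rlgby iar ymkj vlbf slv dbmu
Hunk 3: at line 2 remove [jmwop,ixn,rlgby] add [fshim,mkiwc] -> 9 lines: nazlo zxtyy fshim mkiwc iar ymkj vlbf slv dbmu
Hunk 4: at line 2 remove [mkiwc,iar] add [zfjbl,svy,ffj] -> 10 lines: nazlo zxtyy fshim zfjbl svy ffj ymkj vlbf slv dbmu
Hunk 5: at line 4 remove [svy,ffj] add [jthb] -> 9 lines: nazlo zxtyy fshim zfjbl jthb ymkj vlbf slv dbmu
Hunk 6: at line 3 remove [jthb] add [bhxhv,pvzd,orev] -> 11 lines: nazlo zxtyy fshim zfjbl bhxhv pvzd orev ymkj vlbf slv dbmu
Hunk 7: at line 5 remove [pvzd,orev,ymkj] add [pwbq] -> 9 lines: nazlo zxtyy fshim zfjbl bhxhv pwbq vlbf slv dbmu
Final line 8: slv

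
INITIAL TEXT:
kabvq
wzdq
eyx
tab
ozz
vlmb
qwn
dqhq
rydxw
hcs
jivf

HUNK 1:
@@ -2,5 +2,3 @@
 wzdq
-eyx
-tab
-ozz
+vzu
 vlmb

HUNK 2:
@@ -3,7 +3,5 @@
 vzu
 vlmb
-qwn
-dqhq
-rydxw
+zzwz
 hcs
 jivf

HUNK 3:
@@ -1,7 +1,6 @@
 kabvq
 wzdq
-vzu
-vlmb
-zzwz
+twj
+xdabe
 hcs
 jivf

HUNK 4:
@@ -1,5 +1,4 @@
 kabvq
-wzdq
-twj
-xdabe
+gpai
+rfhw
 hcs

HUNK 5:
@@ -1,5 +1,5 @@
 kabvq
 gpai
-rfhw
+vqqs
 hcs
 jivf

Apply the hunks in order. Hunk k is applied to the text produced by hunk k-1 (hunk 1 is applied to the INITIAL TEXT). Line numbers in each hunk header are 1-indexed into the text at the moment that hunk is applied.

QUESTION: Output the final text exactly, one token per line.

Answer: kabvq
gpai
vqqs
hcs
jivf

Derivation:
Hunk 1: at line 2 remove [eyx,tab,ozz] add [vzu] -> 9 lines: kabvq wzdq vzu vlmb qwn dqhq rydxw hcs jivf
Hunk 2: at line 3 remove [qwn,dqhq,rydxw] add [zzwz] -> 7 lines: kabvq wzdq vzu vlmb zzwz hcs jivf
Hunk 3: at line 1 remove [vzu,vlmb,zzwz] add [twj,xdabe] -> 6 lines: kabvq wzdq twj xdabe hcs jivf
Hunk 4: at line 1 remove [wzdq,twj,xdabe] add [gpai,rfhw] -> 5 lines: kabvq gpai rfhw hcs jivf
Hunk 5: at line 1 remove [rfhw] add [vqqs] -> 5 lines: kabvq gpai vqqs hcs jivf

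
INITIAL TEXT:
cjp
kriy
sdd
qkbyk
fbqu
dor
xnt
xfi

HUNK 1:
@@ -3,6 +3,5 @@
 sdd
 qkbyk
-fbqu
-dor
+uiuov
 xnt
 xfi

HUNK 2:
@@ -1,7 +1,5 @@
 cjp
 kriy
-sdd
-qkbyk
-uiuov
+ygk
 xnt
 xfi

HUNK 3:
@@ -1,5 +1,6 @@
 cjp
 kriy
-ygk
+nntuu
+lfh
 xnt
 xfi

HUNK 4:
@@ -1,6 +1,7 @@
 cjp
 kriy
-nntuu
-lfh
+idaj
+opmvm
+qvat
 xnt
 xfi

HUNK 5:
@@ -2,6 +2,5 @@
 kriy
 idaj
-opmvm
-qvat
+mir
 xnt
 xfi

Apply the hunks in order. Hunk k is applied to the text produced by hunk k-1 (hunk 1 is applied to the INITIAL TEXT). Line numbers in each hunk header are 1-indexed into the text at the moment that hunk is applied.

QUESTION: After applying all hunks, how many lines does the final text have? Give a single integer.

Hunk 1: at line 3 remove [fbqu,dor] add [uiuov] -> 7 lines: cjp kriy sdd qkbyk uiuov xnt xfi
Hunk 2: at line 1 remove [sdd,qkbyk,uiuov] add [ygk] -> 5 lines: cjp kriy ygk xnt xfi
Hunk 3: at line 1 remove [ygk] add [nntuu,lfh] -> 6 lines: cjp kriy nntuu lfh xnt xfi
Hunk 4: at line 1 remove [nntuu,lfh] add [idaj,opmvm,qvat] -> 7 lines: cjp kriy idaj opmvm qvat xnt xfi
Hunk 5: at line 2 remove [opmvm,qvat] add [mir] -> 6 lines: cjp kriy idaj mir xnt xfi
Final line count: 6

Answer: 6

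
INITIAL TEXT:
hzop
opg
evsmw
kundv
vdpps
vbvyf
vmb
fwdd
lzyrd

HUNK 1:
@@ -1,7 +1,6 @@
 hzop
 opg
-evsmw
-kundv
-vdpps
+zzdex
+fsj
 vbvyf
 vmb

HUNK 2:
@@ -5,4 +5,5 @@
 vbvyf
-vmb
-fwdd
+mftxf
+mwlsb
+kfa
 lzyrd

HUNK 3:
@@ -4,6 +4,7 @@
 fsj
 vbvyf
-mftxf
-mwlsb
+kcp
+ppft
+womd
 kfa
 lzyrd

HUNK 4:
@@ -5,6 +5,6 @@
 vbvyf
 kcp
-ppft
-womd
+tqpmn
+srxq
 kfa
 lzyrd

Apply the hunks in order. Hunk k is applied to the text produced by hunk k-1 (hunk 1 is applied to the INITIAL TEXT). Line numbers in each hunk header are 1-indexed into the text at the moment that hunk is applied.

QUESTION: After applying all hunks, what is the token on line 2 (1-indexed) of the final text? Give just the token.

Hunk 1: at line 1 remove [evsmw,kundv,vdpps] add [zzdex,fsj] -> 8 lines: hzop opg zzdex fsj vbvyf vmb fwdd lzyrd
Hunk 2: at line 5 remove [vmb,fwdd] add [mftxf,mwlsb,kfa] -> 9 lines: hzop opg zzdex fsj vbvyf mftxf mwlsb kfa lzyrd
Hunk 3: at line 4 remove [mftxf,mwlsb] add [kcp,ppft,womd] -> 10 lines: hzop opg zzdex fsj vbvyf kcp ppft womd kfa lzyrd
Hunk 4: at line 5 remove [ppft,womd] add [tqpmn,srxq] -> 10 lines: hzop opg zzdex fsj vbvyf kcp tqpmn srxq kfa lzyrd
Final line 2: opg

Answer: opg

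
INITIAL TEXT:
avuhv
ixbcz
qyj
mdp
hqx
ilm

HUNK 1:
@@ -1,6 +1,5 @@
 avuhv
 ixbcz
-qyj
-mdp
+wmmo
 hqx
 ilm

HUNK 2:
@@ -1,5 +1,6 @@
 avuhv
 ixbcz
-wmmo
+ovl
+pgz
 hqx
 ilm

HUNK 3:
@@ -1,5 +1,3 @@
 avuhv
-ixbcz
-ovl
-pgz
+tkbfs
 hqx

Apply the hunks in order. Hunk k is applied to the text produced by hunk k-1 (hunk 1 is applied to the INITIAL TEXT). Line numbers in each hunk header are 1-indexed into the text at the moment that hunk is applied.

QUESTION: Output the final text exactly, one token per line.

Answer: avuhv
tkbfs
hqx
ilm

Derivation:
Hunk 1: at line 1 remove [qyj,mdp] add [wmmo] -> 5 lines: avuhv ixbcz wmmo hqx ilm
Hunk 2: at line 1 remove [wmmo] add [ovl,pgz] -> 6 lines: avuhv ixbcz ovl pgz hqx ilm
Hunk 3: at line 1 remove [ixbcz,ovl,pgz] add [tkbfs] -> 4 lines: avuhv tkbfs hqx ilm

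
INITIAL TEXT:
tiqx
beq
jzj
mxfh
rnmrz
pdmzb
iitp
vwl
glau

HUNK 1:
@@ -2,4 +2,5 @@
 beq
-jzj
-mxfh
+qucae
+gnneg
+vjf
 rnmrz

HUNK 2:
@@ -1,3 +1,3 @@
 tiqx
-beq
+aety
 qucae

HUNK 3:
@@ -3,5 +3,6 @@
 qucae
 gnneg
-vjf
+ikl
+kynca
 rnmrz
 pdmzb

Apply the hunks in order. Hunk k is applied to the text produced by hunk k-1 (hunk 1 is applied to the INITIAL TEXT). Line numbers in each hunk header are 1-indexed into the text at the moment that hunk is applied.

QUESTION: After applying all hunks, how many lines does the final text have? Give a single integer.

Hunk 1: at line 2 remove [jzj,mxfh] add [qucae,gnneg,vjf] -> 10 lines: tiqx beq qucae gnneg vjf rnmrz pdmzb iitp vwl glau
Hunk 2: at line 1 remove [beq] add [aety] -> 10 lines: tiqx aety qucae gnneg vjf rnmrz pdmzb iitp vwl glau
Hunk 3: at line 3 remove [vjf] add [ikl,kynca] -> 11 lines: tiqx aety qucae gnneg ikl kynca rnmrz pdmzb iitp vwl glau
Final line count: 11

Answer: 11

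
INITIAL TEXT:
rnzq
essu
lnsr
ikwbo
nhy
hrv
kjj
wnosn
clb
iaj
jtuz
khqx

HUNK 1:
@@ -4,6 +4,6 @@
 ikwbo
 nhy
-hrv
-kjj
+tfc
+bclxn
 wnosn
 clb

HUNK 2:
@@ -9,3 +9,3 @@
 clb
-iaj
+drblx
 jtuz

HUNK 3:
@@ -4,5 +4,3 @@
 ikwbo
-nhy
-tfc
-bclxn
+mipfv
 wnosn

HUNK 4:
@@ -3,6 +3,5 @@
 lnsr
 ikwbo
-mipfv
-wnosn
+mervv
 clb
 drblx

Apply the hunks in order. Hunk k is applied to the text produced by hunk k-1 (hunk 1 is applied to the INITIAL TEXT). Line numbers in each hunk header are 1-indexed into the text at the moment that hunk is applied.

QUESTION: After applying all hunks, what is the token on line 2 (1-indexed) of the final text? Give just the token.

Hunk 1: at line 4 remove [hrv,kjj] add [tfc,bclxn] -> 12 lines: rnzq essu lnsr ikwbo nhy tfc bclxn wnosn clb iaj jtuz khqx
Hunk 2: at line 9 remove [iaj] add [drblx] -> 12 lines: rnzq essu lnsr ikwbo nhy tfc bclxn wnosn clb drblx jtuz khqx
Hunk 3: at line 4 remove [nhy,tfc,bclxn] add [mipfv] -> 10 lines: rnzq essu lnsr ikwbo mipfv wnosn clb drblx jtuz khqx
Hunk 4: at line 3 remove [mipfv,wnosn] add [mervv] -> 9 lines: rnzq essu lnsr ikwbo mervv clb drblx jtuz khqx
Final line 2: essu

Answer: essu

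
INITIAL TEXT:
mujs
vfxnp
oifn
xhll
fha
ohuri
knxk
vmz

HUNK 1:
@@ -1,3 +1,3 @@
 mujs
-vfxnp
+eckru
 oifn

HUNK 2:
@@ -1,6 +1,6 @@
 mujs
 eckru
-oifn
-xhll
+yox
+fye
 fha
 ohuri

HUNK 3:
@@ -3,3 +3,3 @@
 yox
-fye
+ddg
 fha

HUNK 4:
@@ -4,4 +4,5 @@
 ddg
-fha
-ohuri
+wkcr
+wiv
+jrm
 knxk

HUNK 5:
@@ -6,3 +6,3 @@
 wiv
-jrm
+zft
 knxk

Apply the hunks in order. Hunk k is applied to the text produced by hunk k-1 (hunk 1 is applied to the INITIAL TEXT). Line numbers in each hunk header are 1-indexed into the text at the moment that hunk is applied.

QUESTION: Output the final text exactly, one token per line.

Answer: mujs
eckru
yox
ddg
wkcr
wiv
zft
knxk
vmz

Derivation:
Hunk 1: at line 1 remove [vfxnp] add [eckru] -> 8 lines: mujs eckru oifn xhll fha ohuri knxk vmz
Hunk 2: at line 1 remove [oifn,xhll] add [yox,fye] -> 8 lines: mujs eckru yox fye fha ohuri knxk vmz
Hunk 3: at line 3 remove [fye] add [ddg] -> 8 lines: mujs eckru yox ddg fha ohuri knxk vmz
Hunk 4: at line 4 remove [fha,ohuri] add [wkcr,wiv,jrm] -> 9 lines: mujs eckru yox ddg wkcr wiv jrm knxk vmz
Hunk 5: at line 6 remove [jrm] add [zft] -> 9 lines: mujs eckru yox ddg wkcr wiv zft knxk vmz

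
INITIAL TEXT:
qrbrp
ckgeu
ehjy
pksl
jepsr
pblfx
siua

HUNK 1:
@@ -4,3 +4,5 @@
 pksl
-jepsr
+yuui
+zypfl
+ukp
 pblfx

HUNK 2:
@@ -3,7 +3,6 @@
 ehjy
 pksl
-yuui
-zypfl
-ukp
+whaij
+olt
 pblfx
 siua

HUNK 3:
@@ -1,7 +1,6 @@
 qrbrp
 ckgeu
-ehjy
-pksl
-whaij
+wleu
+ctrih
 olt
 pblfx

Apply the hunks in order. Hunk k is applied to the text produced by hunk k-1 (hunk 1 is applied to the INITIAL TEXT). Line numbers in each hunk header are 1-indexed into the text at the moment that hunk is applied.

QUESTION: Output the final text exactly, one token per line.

Answer: qrbrp
ckgeu
wleu
ctrih
olt
pblfx
siua

Derivation:
Hunk 1: at line 4 remove [jepsr] add [yuui,zypfl,ukp] -> 9 lines: qrbrp ckgeu ehjy pksl yuui zypfl ukp pblfx siua
Hunk 2: at line 3 remove [yuui,zypfl,ukp] add [whaij,olt] -> 8 lines: qrbrp ckgeu ehjy pksl whaij olt pblfx siua
Hunk 3: at line 1 remove [ehjy,pksl,whaij] add [wleu,ctrih] -> 7 lines: qrbrp ckgeu wleu ctrih olt pblfx siua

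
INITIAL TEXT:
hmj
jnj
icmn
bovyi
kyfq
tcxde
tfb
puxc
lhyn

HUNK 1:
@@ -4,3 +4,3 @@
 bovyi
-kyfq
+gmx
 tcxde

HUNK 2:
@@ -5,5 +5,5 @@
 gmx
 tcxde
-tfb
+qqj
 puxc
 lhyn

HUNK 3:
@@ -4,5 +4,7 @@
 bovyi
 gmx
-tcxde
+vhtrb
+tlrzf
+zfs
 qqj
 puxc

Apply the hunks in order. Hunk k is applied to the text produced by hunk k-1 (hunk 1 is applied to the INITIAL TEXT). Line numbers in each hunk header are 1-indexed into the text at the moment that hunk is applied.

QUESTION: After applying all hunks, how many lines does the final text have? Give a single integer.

Answer: 11

Derivation:
Hunk 1: at line 4 remove [kyfq] add [gmx] -> 9 lines: hmj jnj icmn bovyi gmx tcxde tfb puxc lhyn
Hunk 2: at line 5 remove [tfb] add [qqj] -> 9 lines: hmj jnj icmn bovyi gmx tcxde qqj puxc lhyn
Hunk 3: at line 4 remove [tcxde] add [vhtrb,tlrzf,zfs] -> 11 lines: hmj jnj icmn bovyi gmx vhtrb tlrzf zfs qqj puxc lhyn
Final line count: 11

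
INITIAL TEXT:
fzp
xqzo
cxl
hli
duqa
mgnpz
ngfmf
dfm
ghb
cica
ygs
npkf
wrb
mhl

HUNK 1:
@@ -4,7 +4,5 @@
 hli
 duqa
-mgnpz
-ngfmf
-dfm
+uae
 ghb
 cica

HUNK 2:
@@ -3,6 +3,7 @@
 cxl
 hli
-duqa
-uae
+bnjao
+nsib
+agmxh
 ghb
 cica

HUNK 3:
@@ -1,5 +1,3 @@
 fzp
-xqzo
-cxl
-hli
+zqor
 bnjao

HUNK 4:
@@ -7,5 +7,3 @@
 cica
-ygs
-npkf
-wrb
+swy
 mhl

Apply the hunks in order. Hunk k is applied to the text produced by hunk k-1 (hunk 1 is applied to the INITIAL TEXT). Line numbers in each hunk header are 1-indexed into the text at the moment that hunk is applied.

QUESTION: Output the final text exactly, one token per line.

Hunk 1: at line 4 remove [mgnpz,ngfmf,dfm] add [uae] -> 12 lines: fzp xqzo cxl hli duqa uae ghb cica ygs npkf wrb mhl
Hunk 2: at line 3 remove [duqa,uae] add [bnjao,nsib,agmxh] -> 13 lines: fzp xqzo cxl hli bnjao nsib agmxh ghb cica ygs npkf wrb mhl
Hunk 3: at line 1 remove [xqzo,cxl,hli] add [zqor] -> 11 lines: fzp zqor bnjao nsib agmxh ghb cica ygs npkf wrb mhl
Hunk 4: at line 7 remove [ygs,npkf,wrb] add [swy] -> 9 lines: fzp zqor bnjao nsib agmxh ghb cica swy mhl

Answer: fzp
zqor
bnjao
nsib
agmxh
ghb
cica
swy
mhl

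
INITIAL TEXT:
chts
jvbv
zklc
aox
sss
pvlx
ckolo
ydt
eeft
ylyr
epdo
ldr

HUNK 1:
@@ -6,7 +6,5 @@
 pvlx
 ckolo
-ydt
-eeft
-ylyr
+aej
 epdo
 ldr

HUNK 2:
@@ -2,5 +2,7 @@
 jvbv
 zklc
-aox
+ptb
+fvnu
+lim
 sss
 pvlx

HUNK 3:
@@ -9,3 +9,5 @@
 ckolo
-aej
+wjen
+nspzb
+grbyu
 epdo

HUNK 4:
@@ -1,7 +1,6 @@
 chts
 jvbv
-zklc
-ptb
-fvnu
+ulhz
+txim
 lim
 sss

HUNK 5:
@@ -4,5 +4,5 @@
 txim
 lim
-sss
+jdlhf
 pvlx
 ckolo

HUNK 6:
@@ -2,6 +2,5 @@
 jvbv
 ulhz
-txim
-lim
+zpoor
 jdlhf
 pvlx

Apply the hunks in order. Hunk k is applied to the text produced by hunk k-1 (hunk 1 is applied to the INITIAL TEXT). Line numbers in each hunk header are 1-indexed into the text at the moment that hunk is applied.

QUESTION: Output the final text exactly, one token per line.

Hunk 1: at line 6 remove [ydt,eeft,ylyr] add [aej] -> 10 lines: chts jvbv zklc aox sss pvlx ckolo aej epdo ldr
Hunk 2: at line 2 remove [aox] add [ptb,fvnu,lim] -> 12 lines: chts jvbv zklc ptb fvnu lim sss pvlx ckolo aej epdo ldr
Hunk 3: at line 9 remove [aej] add [wjen,nspzb,grbyu] -> 14 lines: chts jvbv zklc ptb fvnu lim sss pvlx ckolo wjen nspzb grbyu epdo ldr
Hunk 4: at line 1 remove [zklc,ptb,fvnu] add [ulhz,txim] -> 13 lines: chts jvbv ulhz txim lim sss pvlx ckolo wjen nspzb grbyu epdo ldr
Hunk 5: at line 4 remove [sss] add [jdlhf] -> 13 lines: chts jvbv ulhz txim lim jdlhf pvlx ckolo wjen nspzb grbyu epdo ldr
Hunk 6: at line 2 remove [txim,lim] add [zpoor] -> 12 lines: chts jvbv ulhz zpoor jdlhf pvlx ckolo wjen nspzb grbyu epdo ldr

Answer: chts
jvbv
ulhz
zpoor
jdlhf
pvlx
ckolo
wjen
nspzb
grbyu
epdo
ldr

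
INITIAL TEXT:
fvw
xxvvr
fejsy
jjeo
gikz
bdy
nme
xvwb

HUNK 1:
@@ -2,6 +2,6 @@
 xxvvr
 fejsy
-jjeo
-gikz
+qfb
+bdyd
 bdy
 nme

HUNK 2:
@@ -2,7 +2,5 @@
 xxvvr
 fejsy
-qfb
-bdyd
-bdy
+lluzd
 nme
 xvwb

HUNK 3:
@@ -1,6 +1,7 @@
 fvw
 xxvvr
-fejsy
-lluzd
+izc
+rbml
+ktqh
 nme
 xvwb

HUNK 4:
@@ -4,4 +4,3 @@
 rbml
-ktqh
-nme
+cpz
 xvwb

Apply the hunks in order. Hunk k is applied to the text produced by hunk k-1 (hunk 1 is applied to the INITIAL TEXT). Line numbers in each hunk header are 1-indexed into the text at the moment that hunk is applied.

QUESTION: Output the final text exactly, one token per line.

Hunk 1: at line 2 remove [jjeo,gikz] add [qfb,bdyd] -> 8 lines: fvw xxvvr fejsy qfb bdyd bdy nme xvwb
Hunk 2: at line 2 remove [qfb,bdyd,bdy] add [lluzd] -> 6 lines: fvw xxvvr fejsy lluzd nme xvwb
Hunk 3: at line 1 remove [fejsy,lluzd] add [izc,rbml,ktqh] -> 7 lines: fvw xxvvr izc rbml ktqh nme xvwb
Hunk 4: at line 4 remove [ktqh,nme] add [cpz] -> 6 lines: fvw xxvvr izc rbml cpz xvwb

Answer: fvw
xxvvr
izc
rbml
cpz
xvwb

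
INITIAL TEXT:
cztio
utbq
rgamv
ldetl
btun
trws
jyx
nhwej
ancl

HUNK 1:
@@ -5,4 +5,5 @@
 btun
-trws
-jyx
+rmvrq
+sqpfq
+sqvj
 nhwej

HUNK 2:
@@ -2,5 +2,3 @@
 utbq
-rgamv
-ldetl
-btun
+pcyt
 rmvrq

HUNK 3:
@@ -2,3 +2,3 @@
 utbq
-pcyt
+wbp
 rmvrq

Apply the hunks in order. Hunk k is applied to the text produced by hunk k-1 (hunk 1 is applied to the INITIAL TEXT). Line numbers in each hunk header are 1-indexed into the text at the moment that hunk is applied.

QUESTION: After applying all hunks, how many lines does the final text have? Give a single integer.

Answer: 8

Derivation:
Hunk 1: at line 5 remove [trws,jyx] add [rmvrq,sqpfq,sqvj] -> 10 lines: cztio utbq rgamv ldetl btun rmvrq sqpfq sqvj nhwej ancl
Hunk 2: at line 2 remove [rgamv,ldetl,btun] add [pcyt] -> 8 lines: cztio utbq pcyt rmvrq sqpfq sqvj nhwej ancl
Hunk 3: at line 2 remove [pcyt] add [wbp] -> 8 lines: cztio utbq wbp rmvrq sqpfq sqvj nhwej ancl
Final line count: 8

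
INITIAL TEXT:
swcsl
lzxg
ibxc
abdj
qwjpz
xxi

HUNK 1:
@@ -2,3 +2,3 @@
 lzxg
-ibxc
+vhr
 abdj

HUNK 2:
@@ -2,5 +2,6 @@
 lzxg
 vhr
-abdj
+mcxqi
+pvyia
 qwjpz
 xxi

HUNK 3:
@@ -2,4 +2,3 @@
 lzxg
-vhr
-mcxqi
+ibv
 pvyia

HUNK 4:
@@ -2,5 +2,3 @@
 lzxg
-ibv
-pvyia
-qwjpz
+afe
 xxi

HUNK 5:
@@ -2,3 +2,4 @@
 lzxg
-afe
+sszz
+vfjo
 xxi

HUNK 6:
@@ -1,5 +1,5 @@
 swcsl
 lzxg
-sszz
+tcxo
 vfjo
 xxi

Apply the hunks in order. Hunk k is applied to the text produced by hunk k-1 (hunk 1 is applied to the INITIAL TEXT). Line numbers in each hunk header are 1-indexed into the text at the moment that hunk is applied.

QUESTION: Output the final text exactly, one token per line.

Answer: swcsl
lzxg
tcxo
vfjo
xxi

Derivation:
Hunk 1: at line 2 remove [ibxc] add [vhr] -> 6 lines: swcsl lzxg vhr abdj qwjpz xxi
Hunk 2: at line 2 remove [abdj] add [mcxqi,pvyia] -> 7 lines: swcsl lzxg vhr mcxqi pvyia qwjpz xxi
Hunk 3: at line 2 remove [vhr,mcxqi] add [ibv] -> 6 lines: swcsl lzxg ibv pvyia qwjpz xxi
Hunk 4: at line 2 remove [ibv,pvyia,qwjpz] add [afe] -> 4 lines: swcsl lzxg afe xxi
Hunk 5: at line 2 remove [afe] add [sszz,vfjo] -> 5 lines: swcsl lzxg sszz vfjo xxi
Hunk 6: at line 1 remove [sszz] add [tcxo] -> 5 lines: swcsl lzxg tcxo vfjo xxi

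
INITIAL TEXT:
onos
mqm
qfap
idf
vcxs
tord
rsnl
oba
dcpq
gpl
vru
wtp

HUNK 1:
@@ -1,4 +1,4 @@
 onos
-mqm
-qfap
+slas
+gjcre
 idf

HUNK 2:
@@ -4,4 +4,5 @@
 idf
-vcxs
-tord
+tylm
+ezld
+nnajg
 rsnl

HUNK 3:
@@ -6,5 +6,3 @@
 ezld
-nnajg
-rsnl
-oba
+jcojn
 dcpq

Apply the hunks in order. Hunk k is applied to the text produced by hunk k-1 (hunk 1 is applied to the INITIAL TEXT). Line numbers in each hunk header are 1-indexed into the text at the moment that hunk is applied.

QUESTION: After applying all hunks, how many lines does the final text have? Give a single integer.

Answer: 11

Derivation:
Hunk 1: at line 1 remove [mqm,qfap] add [slas,gjcre] -> 12 lines: onos slas gjcre idf vcxs tord rsnl oba dcpq gpl vru wtp
Hunk 2: at line 4 remove [vcxs,tord] add [tylm,ezld,nnajg] -> 13 lines: onos slas gjcre idf tylm ezld nnajg rsnl oba dcpq gpl vru wtp
Hunk 3: at line 6 remove [nnajg,rsnl,oba] add [jcojn] -> 11 lines: onos slas gjcre idf tylm ezld jcojn dcpq gpl vru wtp
Final line count: 11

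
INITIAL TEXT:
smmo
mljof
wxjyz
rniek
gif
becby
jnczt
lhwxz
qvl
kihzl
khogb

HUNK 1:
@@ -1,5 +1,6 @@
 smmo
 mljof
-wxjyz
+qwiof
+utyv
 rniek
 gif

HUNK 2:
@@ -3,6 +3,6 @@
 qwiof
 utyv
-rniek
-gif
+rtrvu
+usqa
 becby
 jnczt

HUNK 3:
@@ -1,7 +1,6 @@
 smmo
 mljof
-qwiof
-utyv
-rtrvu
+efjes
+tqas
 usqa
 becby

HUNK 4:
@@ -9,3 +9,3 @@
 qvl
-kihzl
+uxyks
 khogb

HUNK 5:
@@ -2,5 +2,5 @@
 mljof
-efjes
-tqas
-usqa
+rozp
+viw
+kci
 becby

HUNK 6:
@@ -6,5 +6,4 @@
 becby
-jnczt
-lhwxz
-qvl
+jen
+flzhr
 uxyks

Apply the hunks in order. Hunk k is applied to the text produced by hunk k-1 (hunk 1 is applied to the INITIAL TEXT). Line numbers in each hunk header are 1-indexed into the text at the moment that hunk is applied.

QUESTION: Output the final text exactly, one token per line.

Answer: smmo
mljof
rozp
viw
kci
becby
jen
flzhr
uxyks
khogb

Derivation:
Hunk 1: at line 1 remove [wxjyz] add [qwiof,utyv] -> 12 lines: smmo mljof qwiof utyv rniek gif becby jnczt lhwxz qvl kihzl khogb
Hunk 2: at line 3 remove [rniek,gif] add [rtrvu,usqa] -> 12 lines: smmo mljof qwiof utyv rtrvu usqa becby jnczt lhwxz qvl kihzl khogb
Hunk 3: at line 1 remove [qwiof,utyv,rtrvu] add [efjes,tqas] -> 11 lines: smmo mljof efjes tqas usqa becby jnczt lhwxz qvl kihzl khogb
Hunk 4: at line 9 remove [kihzl] add [uxyks] -> 11 lines: smmo mljof efjes tqas usqa becby jnczt lhwxz qvl uxyks khogb
Hunk 5: at line 2 remove [efjes,tqas,usqa] add [rozp,viw,kci] -> 11 lines: smmo mljof rozp viw kci becby jnczt lhwxz qvl uxyks khogb
Hunk 6: at line 6 remove [jnczt,lhwxz,qvl] add [jen,flzhr] -> 10 lines: smmo mljof rozp viw kci becby jen flzhr uxyks khogb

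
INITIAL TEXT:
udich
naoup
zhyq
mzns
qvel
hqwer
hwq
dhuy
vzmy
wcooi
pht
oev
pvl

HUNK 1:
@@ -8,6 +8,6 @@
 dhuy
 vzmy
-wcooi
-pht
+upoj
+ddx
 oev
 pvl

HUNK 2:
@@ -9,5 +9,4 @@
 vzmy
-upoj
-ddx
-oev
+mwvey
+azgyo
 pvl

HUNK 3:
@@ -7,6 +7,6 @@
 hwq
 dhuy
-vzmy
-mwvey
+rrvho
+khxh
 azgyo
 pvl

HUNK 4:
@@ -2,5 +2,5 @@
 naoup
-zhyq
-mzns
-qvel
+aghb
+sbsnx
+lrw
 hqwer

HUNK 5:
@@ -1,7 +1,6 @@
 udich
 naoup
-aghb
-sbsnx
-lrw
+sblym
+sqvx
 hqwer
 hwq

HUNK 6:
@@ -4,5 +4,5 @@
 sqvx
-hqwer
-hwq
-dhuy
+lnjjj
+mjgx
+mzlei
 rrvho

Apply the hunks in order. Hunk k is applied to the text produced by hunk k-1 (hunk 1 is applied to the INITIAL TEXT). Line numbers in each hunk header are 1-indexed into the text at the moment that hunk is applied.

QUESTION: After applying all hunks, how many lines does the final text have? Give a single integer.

Hunk 1: at line 8 remove [wcooi,pht] add [upoj,ddx] -> 13 lines: udich naoup zhyq mzns qvel hqwer hwq dhuy vzmy upoj ddx oev pvl
Hunk 2: at line 9 remove [upoj,ddx,oev] add [mwvey,azgyo] -> 12 lines: udich naoup zhyq mzns qvel hqwer hwq dhuy vzmy mwvey azgyo pvl
Hunk 3: at line 7 remove [vzmy,mwvey] add [rrvho,khxh] -> 12 lines: udich naoup zhyq mzns qvel hqwer hwq dhuy rrvho khxh azgyo pvl
Hunk 4: at line 2 remove [zhyq,mzns,qvel] add [aghb,sbsnx,lrw] -> 12 lines: udich naoup aghb sbsnx lrw hqwer hwq dhuy rrvho khxh azgyo pvl
Hunk 5: at line 1 remove [aghb,sbsnx,lrw] add [sblym,sqvx] -> 11 lines: udich naoup sblym sqvx hqwer hwq dhuy rrvho khxh azgyo pvl
Hunk 6: at line 4 remove [hqwer,hwq,dhuy] add [lnjjj,mjgx,mzlei] -> 11 lines: udich naoup sblym sqvx lnjjj mjgx mzlei rrvho khxh azgyo pvl
Final line count: 11

Answer: 11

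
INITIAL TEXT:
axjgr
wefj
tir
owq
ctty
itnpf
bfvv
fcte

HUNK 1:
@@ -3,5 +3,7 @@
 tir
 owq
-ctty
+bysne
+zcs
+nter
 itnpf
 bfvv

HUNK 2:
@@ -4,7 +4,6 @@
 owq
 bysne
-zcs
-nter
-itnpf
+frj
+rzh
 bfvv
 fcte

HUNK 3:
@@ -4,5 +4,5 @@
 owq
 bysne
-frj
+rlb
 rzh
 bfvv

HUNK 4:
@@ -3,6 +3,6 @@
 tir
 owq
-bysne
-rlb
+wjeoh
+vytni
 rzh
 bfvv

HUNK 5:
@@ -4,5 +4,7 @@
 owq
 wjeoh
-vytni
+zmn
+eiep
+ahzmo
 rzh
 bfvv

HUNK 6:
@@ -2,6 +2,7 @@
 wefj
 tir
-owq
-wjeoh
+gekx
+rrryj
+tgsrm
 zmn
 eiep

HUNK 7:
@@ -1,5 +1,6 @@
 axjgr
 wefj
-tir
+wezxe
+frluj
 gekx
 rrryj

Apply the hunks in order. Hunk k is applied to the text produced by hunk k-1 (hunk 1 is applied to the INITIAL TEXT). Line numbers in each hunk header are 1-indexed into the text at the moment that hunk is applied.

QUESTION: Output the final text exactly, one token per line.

Hunk 1: at line 3 remove [ctty] add [bysne,zcs,nter] -> 10 lines: axjgr wefj tir owq bysne zcs nter itnpf bfvv fcte
Hunk 2: at line 4 remove [zcs,nter,itnpf] add [frj,rzh] -> 9 lines: axjgr wefj tir owq bysne frj rzh bfvv fcte
Hunk 3: at line 4 remove [frj] add [rlb] -> 9 lines: axjgr wefj tir owq bysne rlb rzh bfvv fcte
Hunk 4: at line 3 remove [bysne,rlb] add [wjeoh,vytni] -> 9 lines: axjgr wefj tir owq wjeoh vytni rzh bfvv fcte
Hunk 5: at line 4 remove [vytni] add [zmn,eiep,ahzmo] -> 11 lines: axjgr wefj tir owq wjeoh zmn eiep ahzmo rzh bfvv fcte
Hunk 6: at line 2 remove [owq,wjeoh] add [gekx,rrryj,tgsrm] -> 12 lines: axjgr wefj tir gekx rrryj tgsrm zmn eiep ahzmo rzh bfvv fcte
Hunk 7: at line 1 remove [tir] add [wezxe,frluj] -> 13 lines: axjgr wefj wezxe frluj gekx rrryj tgsrm zmn eiep ahzmo rzh bfvv fcte

Answer: axjgr
wefj
wezxe
frluj
gekx
rrryj
tgsrm
zmn
eiep
ahzmo
rzh
bfvv
fcte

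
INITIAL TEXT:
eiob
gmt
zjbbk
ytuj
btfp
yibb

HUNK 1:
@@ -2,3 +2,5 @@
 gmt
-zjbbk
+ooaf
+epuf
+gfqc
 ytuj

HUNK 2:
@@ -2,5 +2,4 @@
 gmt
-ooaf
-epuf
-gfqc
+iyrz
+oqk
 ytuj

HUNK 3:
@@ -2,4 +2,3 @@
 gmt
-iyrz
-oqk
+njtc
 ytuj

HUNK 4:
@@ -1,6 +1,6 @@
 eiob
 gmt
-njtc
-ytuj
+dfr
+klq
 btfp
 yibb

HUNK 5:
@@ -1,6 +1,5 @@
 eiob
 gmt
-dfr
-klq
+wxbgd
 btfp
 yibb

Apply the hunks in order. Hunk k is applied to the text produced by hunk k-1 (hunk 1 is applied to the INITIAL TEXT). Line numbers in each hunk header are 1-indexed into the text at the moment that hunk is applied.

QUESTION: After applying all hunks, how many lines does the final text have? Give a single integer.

Hunk 1: at line 2 remove [zjbbk] add [ooaf,epuf,gfqc] -> 8 lines: eiob gmt ooaf epuf gfqc ytuj btfp yibb
Hunk 2: at line 2 remove [ooaf,epuf,gfqc] add [iyrz,oqk] -> 7 lines: eiob gmt iyrz oqk ytuj btfp yibb
Hunk 3: at line 2 remove [iyrz,oqk] add [njtc] -> 6 lines: eiob gmt njtc ytuj btfp yibb
Hunk 4: at line 1 remove [njtc,ytuj] add [dfr,klq] -> 6 lines: eiob gmt dfr klq btfp yibb
Hunk 5: at line 1 remove [dfr,klq] add [wxbgd] -> 5 lines: eiob gmt wxbgd btfp yibb
Final line count: 5

Answer: 5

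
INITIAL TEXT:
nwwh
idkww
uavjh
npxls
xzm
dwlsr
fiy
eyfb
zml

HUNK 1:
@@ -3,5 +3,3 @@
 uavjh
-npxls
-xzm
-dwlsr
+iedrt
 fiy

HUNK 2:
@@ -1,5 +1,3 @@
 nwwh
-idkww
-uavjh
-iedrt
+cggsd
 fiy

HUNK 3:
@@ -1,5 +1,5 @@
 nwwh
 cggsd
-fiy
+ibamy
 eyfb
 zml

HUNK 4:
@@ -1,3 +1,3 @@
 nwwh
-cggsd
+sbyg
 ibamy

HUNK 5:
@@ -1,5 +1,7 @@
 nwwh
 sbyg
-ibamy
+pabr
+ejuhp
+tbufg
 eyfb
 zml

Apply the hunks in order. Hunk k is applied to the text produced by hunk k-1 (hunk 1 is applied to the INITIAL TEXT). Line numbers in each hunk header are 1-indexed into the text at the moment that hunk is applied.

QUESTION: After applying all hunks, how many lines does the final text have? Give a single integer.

Answer: 7

Derivation:
Hunk 1: at line 3 remove [npxls,xzm,dwlsr] add [iedrt] -> 7 lines: nwwh idkww uavjh iedrt fiy eyfb zml
Hunk 2: at line 1 remove [idkww,uavjh,iedrt] add [cggsd] -> 5 lines: nwwh cggsd fiy eyfb zml
Hunk 3: at line 1 remove [fiy] add [ibamy] -> 5 lines: nwwh cggsd ibamy eyfb zml
Hunk 4: at line 1 remove [cggsd] add [sbyg] -> 5 lines: nwwh sbyg ibamy eyfb zml
Hunk 5: at line 1 remove [ibamy] add [pabr,ejuhp,tbufg] -> 7 lines: nwwh sbyg pabr ejuhp tbufg eyfb zml
Final line count: 7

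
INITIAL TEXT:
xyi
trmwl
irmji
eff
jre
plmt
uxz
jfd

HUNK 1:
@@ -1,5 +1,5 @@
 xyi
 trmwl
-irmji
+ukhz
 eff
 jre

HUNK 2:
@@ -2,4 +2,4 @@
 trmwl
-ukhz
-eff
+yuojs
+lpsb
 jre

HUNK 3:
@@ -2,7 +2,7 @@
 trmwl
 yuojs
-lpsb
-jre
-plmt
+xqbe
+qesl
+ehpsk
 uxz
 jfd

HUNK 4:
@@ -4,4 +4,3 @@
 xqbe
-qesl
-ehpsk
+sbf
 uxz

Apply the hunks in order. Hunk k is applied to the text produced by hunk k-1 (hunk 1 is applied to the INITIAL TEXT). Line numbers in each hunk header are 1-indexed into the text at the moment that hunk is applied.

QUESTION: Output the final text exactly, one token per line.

Hunk 1: at line 1 remove [irmji] add [ukhz] -> 8 lines: xyi trmwl ukhz eff jre plmt uxz jfd
Hunk 2: at line 2 remove [ukhz,eff] add [yuojs,lpsb] -> 8 lines: xyi trmwl yuojs lpsb jre plmt uxz jfd
Hunk 3: at line 2 remove [lpsb,jre,plmt] add [xqbe,qesl,ehpsk] -> 8 lines: xyi trmwl yuojs xqbe qesl ehpsk uxz jfd
Hunk 4: at line 4 remove [qesl,ehpsk] add [sbf] -> 7 lines: xyi trmwl yuojs xqbe sbf uxz jfd

Answer: xyi
trmwl
yuojs
xqbe
sbf
uxz
jfd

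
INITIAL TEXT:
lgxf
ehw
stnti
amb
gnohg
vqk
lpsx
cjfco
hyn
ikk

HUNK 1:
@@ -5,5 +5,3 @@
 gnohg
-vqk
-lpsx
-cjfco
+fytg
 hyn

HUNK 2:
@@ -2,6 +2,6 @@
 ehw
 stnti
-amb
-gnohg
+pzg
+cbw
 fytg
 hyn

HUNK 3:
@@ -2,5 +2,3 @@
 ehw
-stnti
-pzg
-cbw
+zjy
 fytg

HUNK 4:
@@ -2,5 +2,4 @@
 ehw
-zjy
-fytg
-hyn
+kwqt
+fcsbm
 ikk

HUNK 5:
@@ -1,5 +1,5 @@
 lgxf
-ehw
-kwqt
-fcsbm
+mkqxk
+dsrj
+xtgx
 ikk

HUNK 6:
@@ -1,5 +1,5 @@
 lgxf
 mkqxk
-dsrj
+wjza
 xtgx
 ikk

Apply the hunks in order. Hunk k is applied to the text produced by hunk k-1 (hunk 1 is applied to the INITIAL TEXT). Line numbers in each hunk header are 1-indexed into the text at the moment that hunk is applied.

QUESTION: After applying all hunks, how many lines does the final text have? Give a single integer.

Hunk 1: at line 5 remove [vqk,lpsx,cjfco] add [fytg] -> 8 lines: lgxf ehw stnti amb gnohg fytg hyn ikk
Hunk 2: at line 2 remove [amb,gnohg] add [pzg,cbw] -> 8 lines: lgxf ehw stnti pzg cbw fytg hyn ikk
Hunk 3: at line 2 remove [stnti,pzg,cbw] add [zjy] -> 6 lines: lgxf ehw zjy fytg hyn ikk
Hunk 4: at line 2 remove [zjy,fytg,hyn] add [kwqt,fcsbm] -> 5 lines: lgxf ehw kwqt fcsbm ikk
Hunk 5: at line 1 remove [ehw,kwqt,fcsbm] add [mkqxk,dsrj,xtgx] -> 5 lines: lgxf mkqxk dsrj xtgx ikk
Hunk 6: at line 1 remove [dsrj] add [wjza] -> 5 lines: lgxf mkqxk wjza xtgx ikk
Final line count: 5

Answer: 5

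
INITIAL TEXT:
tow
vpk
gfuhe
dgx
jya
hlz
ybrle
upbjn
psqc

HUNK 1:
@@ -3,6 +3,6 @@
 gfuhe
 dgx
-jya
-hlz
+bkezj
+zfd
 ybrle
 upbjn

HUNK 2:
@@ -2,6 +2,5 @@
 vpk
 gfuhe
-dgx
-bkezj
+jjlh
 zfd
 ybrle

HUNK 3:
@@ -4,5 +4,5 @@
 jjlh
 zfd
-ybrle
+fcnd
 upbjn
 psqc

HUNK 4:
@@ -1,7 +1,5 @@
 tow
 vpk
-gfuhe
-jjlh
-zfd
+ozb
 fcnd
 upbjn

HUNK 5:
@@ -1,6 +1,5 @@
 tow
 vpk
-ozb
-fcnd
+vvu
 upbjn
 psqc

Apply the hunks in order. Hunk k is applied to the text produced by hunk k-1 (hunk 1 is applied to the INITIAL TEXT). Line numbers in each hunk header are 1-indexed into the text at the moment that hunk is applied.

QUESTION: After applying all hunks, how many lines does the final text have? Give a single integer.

Hunk 1: at line 3 remove [jya,hlz] add [bkezj,zfd] -> 9 lines: tow vpk gfuhe dgx bkezj zfd ybrle upbjn psqc
Hunk 2: at line 2 remove [dgx,bkezj] add [jjlh] -> 8 lines: tow vpk gfuhe jjlh zfd ybrle upbjn psqc
Hunk 3: at line 4 remove [ybrle] add [fcnd] -> 8 lines: tow vpk gfuhe jjlh zfd fcnd upbjn psqc
Hunk 4: at line 1 remove [gfuhe,jjlh,zfd] add [ozb] -> 6 lines: tow vpk ozb fcnd upbjn psqc
Hunk 5: at line 1 remove [ozb,fcnd] add [vvu] -> 5 lines: tow vpk vvu upbjn psqc
Final line count: 5

Answer: 5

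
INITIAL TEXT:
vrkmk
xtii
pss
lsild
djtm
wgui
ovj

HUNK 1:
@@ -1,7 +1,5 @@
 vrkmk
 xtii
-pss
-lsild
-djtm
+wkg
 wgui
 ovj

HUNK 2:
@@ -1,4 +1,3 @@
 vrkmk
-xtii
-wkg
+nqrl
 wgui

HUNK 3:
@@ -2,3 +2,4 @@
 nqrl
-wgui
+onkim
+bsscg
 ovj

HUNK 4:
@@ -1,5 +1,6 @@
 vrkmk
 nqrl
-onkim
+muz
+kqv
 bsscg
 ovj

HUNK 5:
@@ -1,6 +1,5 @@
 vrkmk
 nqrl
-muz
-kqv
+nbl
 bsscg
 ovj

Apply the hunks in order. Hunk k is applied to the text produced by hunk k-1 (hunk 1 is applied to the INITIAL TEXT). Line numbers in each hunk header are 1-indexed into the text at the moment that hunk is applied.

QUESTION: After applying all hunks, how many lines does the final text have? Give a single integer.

Answer: 5

Derivation:
Hunk 1: at line 1 remove [pss,lsild,djtm] add [wkg] -> 5 lines: vrkmk xtii wkg wgui ovj
Hunk 2: at line 1 remove [xtii,wkg] add [nqrl] -> 4 lines: vrkmk nqrl wgui ovj
Hunk 3: at line 2 remove [wgui] add [onkim,bsscg] -> 5 lines: vrkmk nqrl onkim bsscg ovj
Hunk 4: at line 1 remove [onkim] add [muz,kqv] -> 6 lines: vrkmk nqrl muz kqv bsscg ovj
Hunk 5: at line 1 remove [muz,kqv] add [nbl] -> 5 lines: vrkmk nqrl nbl bsscg ovj
Final line count: 5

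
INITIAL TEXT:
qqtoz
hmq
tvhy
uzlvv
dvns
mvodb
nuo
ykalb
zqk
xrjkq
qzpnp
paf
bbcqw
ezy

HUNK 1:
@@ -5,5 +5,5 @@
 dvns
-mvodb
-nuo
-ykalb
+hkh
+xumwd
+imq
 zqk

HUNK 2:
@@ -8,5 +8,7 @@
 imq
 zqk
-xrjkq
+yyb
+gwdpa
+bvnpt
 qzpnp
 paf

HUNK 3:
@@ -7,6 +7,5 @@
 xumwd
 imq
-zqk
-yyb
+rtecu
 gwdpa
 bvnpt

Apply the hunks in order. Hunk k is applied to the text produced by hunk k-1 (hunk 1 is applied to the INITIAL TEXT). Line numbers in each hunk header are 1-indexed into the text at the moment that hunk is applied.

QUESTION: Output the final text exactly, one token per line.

Answer: qqtoz
hmq
tvhy
uzlvv
dvns
hkh
xumwd
imq
rtecu
gwdpa
bvnpt
qzpnp
paf
bbcqw
ezy

Derivation:
Hunk 1: at line 5 remove [mvodb,nuo,ykalb] add [hkh,xumwd,imq] -> 14 lines: qqtoz hmq tvhy uzlvv dvns hkh xumwd imq zqk xrjkq qzpnp paf bbcqw ezy
Hunk 2: at line 8 remove [xrjkq] add [yyb,gwdpa,bvnpt] -> 16 lines: qqtoz hmq tvhy uzlvv dvns hkh xumwd imq zqk yyb gwdpa bvnpt qzpnp paf bbcqw ezy
Hunk 3: at line 7 remove [zqk,yyb] add [rtecu] -> 15 lines: qqtoz hmq tvhy uzlvv dvns hkh xumwd imq rtecu gwdpa bvnpt qzpnp paf bbcqw ezy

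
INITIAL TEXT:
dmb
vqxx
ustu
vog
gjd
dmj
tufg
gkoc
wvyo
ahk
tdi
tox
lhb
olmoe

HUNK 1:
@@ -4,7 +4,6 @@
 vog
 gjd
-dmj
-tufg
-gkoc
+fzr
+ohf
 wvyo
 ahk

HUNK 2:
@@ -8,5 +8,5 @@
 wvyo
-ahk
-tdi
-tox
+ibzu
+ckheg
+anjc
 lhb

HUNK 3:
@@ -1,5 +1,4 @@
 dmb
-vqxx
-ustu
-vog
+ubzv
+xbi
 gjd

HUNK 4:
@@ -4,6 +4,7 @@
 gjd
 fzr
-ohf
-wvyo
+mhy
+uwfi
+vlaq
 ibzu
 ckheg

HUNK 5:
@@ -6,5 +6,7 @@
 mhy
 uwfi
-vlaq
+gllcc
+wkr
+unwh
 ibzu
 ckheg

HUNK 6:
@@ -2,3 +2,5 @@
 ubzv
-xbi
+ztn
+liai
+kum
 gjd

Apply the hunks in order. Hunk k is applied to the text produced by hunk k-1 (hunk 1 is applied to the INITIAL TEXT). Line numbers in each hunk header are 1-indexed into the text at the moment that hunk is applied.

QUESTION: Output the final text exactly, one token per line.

Answer: dmb
ubzv
ztn
liai
kum
gjd
fzr
mhy
uwfi
gllcc
wkr
unwh
ibzu
ckheg
anjc
lhb
olmoe

Derivation:
Hunk 1: at line 4 remove [dmj,tufg,gkoc] add [fzr,ohf] -> 13 lines: dmb vqxx ustu vog gjd fzr ohf wvyo ahk tdi tox lhb olmoe
Hunk 2: at line 8 remove [ahk,tdi,tox] add [ibzu,ckheg,anjc] -> 13 lines: dmb vqxx ustu vog gjd fzr ohf wvyo ibzu ckheg anjc lhb olmoe
Hunk 3: at line 1 remove [vqxx,ustu,vog] add [ubzv,xbi] -> 12 lines: dmb ubzv xbi gjd fzr ohf wvyo ibzu ckheg anjc lhb olmoe
Hunk 4: at line 4 remove [ohf,wvyo] add [mhy,uwfi,vlaq] -> 13 lines: dmb ubzv xbi gjd fzr mhy uwfi vlaq ibzu ckheg anjc lhb olmoe
Hunk 5: at line 6 remove [vlaq] add [gllcc,wkr,unwh] -> 15 lines: dmb ubzv xbi gjd fzr mhy uwfi gllcc wkr unwh ibzu ckheg anjc lhb olmoe
Hunk 6: at line 2 remove [xbi] add [ztn,liai,kum] -> 17 lines: dmb ubzv ztn liai kum gjd fzr mhy uwfi gllcc wkr unwh ibzu ckheg anjc lhb olmoe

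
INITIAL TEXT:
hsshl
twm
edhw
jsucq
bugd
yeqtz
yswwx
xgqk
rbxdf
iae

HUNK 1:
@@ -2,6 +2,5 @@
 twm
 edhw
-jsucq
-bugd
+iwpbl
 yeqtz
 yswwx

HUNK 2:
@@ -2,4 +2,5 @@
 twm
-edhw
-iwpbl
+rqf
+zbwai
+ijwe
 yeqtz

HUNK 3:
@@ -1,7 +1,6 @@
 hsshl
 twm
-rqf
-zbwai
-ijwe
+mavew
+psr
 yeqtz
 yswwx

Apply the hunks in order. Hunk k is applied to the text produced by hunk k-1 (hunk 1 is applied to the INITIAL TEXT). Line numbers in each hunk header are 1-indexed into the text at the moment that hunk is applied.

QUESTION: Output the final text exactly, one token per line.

Answer: hsshl
twm
mavew
psr
yeqtz
yswwx
xgqk
rbxdf
iae

Derivation:
Hunk 1: at line 2 remove [jsucq,bugd] add [iwpbl] -> 9 lines: hsshl twm edhw iwpbl yeqtz yswwx xgqk rbxdf iae
Hunk 2: at line 2 remove [edhw,iwpbl] add [rqf,zbwai,ijwe] -> 10 lines: hsshl twm rqf zbwai ijwe yeqtz yswwx xgqk rbxdf iae
Hunk 3: at line 1 remove [rqf,zbwai,ijwe] add [mavew,psr] -> 9 lines: hsshl twm mavew psr yeqtz yswwx xgqk rbxdf iae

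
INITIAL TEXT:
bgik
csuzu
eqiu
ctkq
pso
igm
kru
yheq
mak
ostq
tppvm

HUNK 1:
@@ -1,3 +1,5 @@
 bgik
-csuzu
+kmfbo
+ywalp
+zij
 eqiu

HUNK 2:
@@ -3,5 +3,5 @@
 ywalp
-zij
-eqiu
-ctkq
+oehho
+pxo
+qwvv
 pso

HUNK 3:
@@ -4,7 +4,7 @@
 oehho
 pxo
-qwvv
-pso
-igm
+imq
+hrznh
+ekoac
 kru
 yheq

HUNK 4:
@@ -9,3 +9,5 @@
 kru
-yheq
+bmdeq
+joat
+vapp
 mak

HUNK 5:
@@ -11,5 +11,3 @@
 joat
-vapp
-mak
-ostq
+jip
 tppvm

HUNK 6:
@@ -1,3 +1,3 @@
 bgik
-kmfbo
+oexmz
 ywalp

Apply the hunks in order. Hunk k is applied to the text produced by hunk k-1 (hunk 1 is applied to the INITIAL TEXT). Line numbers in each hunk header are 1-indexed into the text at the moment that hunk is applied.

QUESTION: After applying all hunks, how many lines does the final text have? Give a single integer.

Answer: 13

Derivation:
Hunk 1: at line 1 remove [csuzu] add [kmfbo,ywalp,zij] -> 13 lines: bgik kmfbo ywalp zij eqiu ctkq pso igm kru yheq mak ostq tppvm
Hunk 2: at line 3 remove [zij,eqiu,ctkq] add [oehho,pxo,qwvv] -> 13 lines: bgik kmfbo ywalp oehho pxo qwvv pso igm kru yheq mak ostq tppvm
Hunk 3: at line 4 remove [qwvv,pso,igm] add [imq,hrznh,ekoac] -> 13 lines: bgik kmfbo ywalp oehho pxo imq hrznh ekoac kru yheq mak ostq tppvm
Hunk 4: at line 9 remove [yheq] add [bmdeq,joat,vapp] -> 15 lines: bgik kmfbo ywalp oehho pxo imq hrznh ekoac kru bmdeq joat vapp mak ostq tppvm
Hunk 5: at line 11 remove [vapp,mak,ostq] add [jip] -> 13 lines: bgik kmfbo ywalp oehho pxo imq hrznh ekoac kru bmdeq joat jip tppvm
Hunk 6: at line 1 remove [kmfbo] add [oexmz] -> 13 lines: bgik oexmz ywalp oehho pxo imq hrznh ekoac kru bmdeq joat jip tppvm
Final line count: 13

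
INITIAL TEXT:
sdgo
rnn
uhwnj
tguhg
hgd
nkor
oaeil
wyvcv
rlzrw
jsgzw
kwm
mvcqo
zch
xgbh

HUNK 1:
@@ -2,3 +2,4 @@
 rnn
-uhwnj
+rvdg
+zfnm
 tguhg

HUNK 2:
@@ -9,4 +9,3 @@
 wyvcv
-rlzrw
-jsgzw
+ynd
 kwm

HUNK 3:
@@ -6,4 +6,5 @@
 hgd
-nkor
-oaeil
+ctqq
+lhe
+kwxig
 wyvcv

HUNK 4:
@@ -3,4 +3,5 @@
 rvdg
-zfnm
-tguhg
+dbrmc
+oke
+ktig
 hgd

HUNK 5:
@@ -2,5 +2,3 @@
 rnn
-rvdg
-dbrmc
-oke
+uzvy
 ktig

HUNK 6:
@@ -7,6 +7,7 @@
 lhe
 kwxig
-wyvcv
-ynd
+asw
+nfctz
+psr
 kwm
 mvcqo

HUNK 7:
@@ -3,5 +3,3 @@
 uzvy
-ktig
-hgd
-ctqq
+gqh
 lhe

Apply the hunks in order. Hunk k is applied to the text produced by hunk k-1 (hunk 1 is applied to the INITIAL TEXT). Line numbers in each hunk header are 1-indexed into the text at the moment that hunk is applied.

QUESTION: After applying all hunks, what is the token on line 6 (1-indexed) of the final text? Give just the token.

Hunk 1: at line 2 remove [uhwnj] add [rvdg,zfnm] -> 15 lines: sdgo rnn rvdg zfnm tguhg hgd nkor oaeil wyvcv rlzrw jsgzw kwm mvcqo zch xgbh
Hunk 2: at line 9 remove [rlzrw,jsgzw] add [ynd] -> 14 lines: sdgo rnn rvdg zfnm tguhg hgd nkor oaeil wyvcv ynd kwm mvcqo zch xgbh
Hunk 3: at line 6 remove [nkor,oaeil] add [ctqq,lhe,kwxig] -> 15 lines: sdgo rnn rvdg zfnm tguhg hgd ctqq lhe kwxig wyvcv ynd kwm mvcqo zch xgbh
Hunk 4: at line 3 remove [zfnm,tguhg] add [dbrmc,oke,ktig] -> 16 lines: sdgo rnn rvdg dbrmc oke ktig hgd ctqq lhe kwxig wyvcv ynd kwm mvcqo zch xgbh
Hunk 5: at line 2 remove [rvdg,dbrmc,oke] add [uzvy] -> 14 lines: sdgo rnn uzvy ktig hgd ctqq lhe kwxig wyvcv ynd kwm mvcqo zch xgbh
Hunk 6: at line 7 remove [wyvcv,ynd] add [asw,nfctz,psr] -> 15 lines: sdgo rnn uzvy ktig hgd ctqq lhe kwxig asw nfctz psr kwm mvcqo zch xgbh
Hunk 7: at line 3 remove [ktig,hgd,ctqq] add [gqh] -> 13 lines: sdgo rnn uzvy gqh lhe kwxig asw nfctz psr kwm mvcqo zch xgbh
Final line 6: kwxig

Answer: kwxig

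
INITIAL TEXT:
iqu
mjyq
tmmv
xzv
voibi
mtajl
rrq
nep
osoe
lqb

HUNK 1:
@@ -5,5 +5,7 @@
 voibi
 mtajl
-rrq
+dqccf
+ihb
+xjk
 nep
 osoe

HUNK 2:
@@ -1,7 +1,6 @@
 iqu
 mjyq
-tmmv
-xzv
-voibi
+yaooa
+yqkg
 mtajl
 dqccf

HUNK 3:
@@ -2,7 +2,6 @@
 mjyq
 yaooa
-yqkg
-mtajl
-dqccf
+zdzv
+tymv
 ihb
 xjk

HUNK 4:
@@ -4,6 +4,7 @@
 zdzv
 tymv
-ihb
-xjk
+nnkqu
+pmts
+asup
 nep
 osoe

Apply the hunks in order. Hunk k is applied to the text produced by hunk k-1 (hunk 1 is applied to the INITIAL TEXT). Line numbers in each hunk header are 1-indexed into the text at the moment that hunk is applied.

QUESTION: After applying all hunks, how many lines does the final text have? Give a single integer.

Hunk 1: at line 5 remove [rrq] add [dqccf,ihb,xjk] -> 12 lines: iqu mjyq tmmv xzv voibi mtajl dqccf ihb xjk nep osoe lqb
Hunk 2: at line 1 remove [tmmv,xzv,voibi] add [yaooa,yqkg] -> 11 lines: iqu mjyq yaooa yqkg mtajl dqccf ihb xjk nep osoe lqb
Hunk 3: at line 2 remove [yqkg,mtajl,dqccf] add [zdzv,tymv] -> 10 lines: iqu mjyq yaooa zdzv tymv ihb xjk nep osoe lqb
Hunk 4: at line 4 remove [ihb,xjk] add [nnkqu,pmts,asup] -> 11 lines: iqu mjyq yaooa zdzv tymv nnkqu pmts asup nep osoe lqb
Final line count: 11

Answer: 11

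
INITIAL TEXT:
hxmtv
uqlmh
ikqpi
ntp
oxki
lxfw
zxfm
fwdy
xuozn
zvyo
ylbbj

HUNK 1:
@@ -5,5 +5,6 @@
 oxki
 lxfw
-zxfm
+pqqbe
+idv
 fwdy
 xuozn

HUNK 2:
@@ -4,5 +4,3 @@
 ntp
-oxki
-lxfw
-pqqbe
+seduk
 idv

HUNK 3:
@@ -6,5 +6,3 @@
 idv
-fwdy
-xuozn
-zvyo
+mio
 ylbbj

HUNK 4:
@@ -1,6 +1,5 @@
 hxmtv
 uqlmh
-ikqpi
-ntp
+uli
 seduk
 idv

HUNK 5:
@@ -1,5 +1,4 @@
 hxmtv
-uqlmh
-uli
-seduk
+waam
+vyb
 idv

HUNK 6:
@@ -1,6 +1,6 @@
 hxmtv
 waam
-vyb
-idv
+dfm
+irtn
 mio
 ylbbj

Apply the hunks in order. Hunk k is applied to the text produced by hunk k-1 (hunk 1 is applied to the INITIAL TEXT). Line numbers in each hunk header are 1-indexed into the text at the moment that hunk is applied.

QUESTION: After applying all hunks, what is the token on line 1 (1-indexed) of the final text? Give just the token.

Hunk 1: at line 5 remove [zxfm] add [pqqbe,idv] -> 12 lines: hxmtv uqlmh ikqpi ntp oxki lxfw pqqbe idv fwdy xuozn zvyo ylbbj
Hunk 2: at line 4 remove [oxki,lxfw,pqqbe] add [seduk] -> 10 lines: hxmtv uqlmh ikqpi ntp seduk idv fwdy xuozn zvyo ylbbj
Hunk 3: at line 6 remove [fwdy,xuozn,zvyo] add [mio] -> 8 lines: hxmtv uqlmh ikqpi ntp seduk idv mio ylbbj
Hunk 4: at line 1 remove [ikqpi,ntp] add [uli] -> 7 lines: hxmtv uqlmh uli seduk idv mio ylbbj
Hunk 5: at line 1 remove [uqlmh,uli,seduk] add [waam,vyb] -> 6 lines: hxmtv waam vyb idv mio ylbbj
Hunk 6: at line 1 remove [vyb,idv] add [dfm,irtn] -> 6 lines: hxmtv waam dfm irtn mio ylbbj
Final line 1: hxmtv

Answer: hxmtv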